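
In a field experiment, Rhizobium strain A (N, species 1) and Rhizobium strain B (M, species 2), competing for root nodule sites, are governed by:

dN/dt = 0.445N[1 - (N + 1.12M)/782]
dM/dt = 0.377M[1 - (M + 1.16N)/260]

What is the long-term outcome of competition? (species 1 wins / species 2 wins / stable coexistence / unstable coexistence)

Compare the nullcline intercepts: K1/α12 = 782/1.12 = 698 > K2 = 260; K2/α21 = 260/1.16 = 224 < K1 = 782.
Since the inequalities point opposite ways, species 1 can invade but species 2 cannot.

species 1 excludes species 2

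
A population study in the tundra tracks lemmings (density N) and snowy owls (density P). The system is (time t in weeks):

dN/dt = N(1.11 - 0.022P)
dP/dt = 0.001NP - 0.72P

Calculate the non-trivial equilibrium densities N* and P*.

Set dP/dt = 0 with P > 0: 0.001N - 0.72 = 0, so N* = 0.72/0.001 = 720.
Set dN/dt = 0 with N > 0: 1.11 - 0.022P = 0, so P* = 1.11/0.022 = 50.5.

N* ≈ 720, P* ≈ 50.5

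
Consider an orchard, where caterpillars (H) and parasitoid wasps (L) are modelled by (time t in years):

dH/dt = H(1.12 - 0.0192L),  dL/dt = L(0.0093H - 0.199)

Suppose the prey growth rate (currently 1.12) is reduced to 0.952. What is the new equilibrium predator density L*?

L* ≈ 49.6

At the interior fixed point, setting dH/dt = 0 with H > 0 fixes L* = (prey growth rate)/(HL coefficient) — independent of the other coefficients.
With the change, L* = 0.952/0.0192 = 49.6; it falls from 58.3.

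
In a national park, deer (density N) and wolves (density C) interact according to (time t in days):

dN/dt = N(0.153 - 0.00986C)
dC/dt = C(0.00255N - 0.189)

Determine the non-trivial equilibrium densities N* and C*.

Set dC/dt = 0 with C > 0: 0.00255N - 0.189 = 0, so N* = 0.189/0.00255 = 74.1.
Set dN/dt = 0 with N > 0: 0.153 - 0.00986C = 0, so C* = 0.153/0.00986 = 15.5.

N* ≈ 74.1, C* ≈ 15.5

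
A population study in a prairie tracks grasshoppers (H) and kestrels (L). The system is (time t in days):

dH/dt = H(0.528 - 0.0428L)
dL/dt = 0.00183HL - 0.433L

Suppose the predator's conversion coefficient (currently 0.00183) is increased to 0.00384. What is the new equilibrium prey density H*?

At the interior fixed point, setting dL/dt = 0 with L > 0 fixes H* = (predator death rate)/(HL coefficient) — independent of the other coefficients.
With the change, H* = 0.433/0.00384 = 113; it falls from 237.

H* ≈ 113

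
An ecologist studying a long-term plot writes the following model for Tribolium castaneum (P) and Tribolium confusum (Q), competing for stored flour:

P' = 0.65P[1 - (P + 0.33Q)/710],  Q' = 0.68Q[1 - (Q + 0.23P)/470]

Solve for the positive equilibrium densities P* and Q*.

P* ≈ 600, Q* ≈ 332

Setting both brackets to zero gives the nullclines P + 0.33Q = 710 and 0.23P + Q = 470.
Substituting Q = 470 - 0.23P into the first: P(1 - 0.33·0.23) = 710 - 0.33·470.
So P* = 555/0.924 = 600, and then Q* = 470 - 0.23·600 = 332.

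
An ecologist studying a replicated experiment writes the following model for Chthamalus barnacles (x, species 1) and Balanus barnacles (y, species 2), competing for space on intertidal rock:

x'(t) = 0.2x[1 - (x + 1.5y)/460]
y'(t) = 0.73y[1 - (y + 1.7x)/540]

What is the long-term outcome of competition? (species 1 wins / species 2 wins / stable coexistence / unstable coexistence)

unstable coexistence (outcome depends on initial conditions)

Compare the nullcline intercepts: K1/α12 = 460/1.5 = 307 < K2 = 540; K2/α21 = 540/1.7 = 318 < K1 = 460.
Since both are reversed, neither can invade when rare; the interior point is a saddle.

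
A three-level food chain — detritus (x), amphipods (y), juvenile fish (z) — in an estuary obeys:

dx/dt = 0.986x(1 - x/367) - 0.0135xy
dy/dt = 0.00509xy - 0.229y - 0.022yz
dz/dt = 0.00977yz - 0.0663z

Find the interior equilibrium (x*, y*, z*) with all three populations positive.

From dz/dt = 0: 0.00977y* = 0.0663, so y* = 6.79.
From dx/dt = 0: 0.986(1 - x*/367) = 0.0135·6.79, giving x* = 367·(1 - 0.0929) = 333.
From dy/dt = 0: 0.00509·333 - 0.229 = 0.022z*, so z* = 1.47/0.022 = 66.6.

x* ≈ 333, y* ≈ 6.79, z* ≈ 66.6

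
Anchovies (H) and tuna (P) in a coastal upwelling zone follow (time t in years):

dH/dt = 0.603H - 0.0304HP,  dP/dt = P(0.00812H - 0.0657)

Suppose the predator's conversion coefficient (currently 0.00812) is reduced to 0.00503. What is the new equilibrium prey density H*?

H* ≈ 13.1

At the interior fixed point, setting dP/dt = 0 with P > 0 fixes H* = (predator death rate)/(HP coefficient) — independent of the other coefficients.
With the change, H* = 0.0657/0.00503 = 13.1; it rises from 8.09.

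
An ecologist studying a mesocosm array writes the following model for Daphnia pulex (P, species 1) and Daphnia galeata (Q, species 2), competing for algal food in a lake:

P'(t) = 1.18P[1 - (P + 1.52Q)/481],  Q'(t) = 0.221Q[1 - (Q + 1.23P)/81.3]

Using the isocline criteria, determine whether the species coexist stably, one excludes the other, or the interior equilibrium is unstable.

Compare the nullcline intercepts: K1/α12 = 481/1.52 = 316 > K2 = 81.3; K2/α21 = 81.3/1.23 = 66.1 < K1 = 481.
Since the inequalities point opposite ways, species 1 can invade but species 2 cannot.

species 1 excludes species 2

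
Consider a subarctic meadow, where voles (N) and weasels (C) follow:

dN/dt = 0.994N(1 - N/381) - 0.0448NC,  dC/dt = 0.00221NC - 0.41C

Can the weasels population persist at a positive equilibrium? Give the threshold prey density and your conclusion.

Threshold N = 186; K > 186, so yes, the predator persists.

The predator equation gives dC/dt > 0 only when N > 0.41/0.00221 = 186.
Without the predator, N → K = 381. Since 381 > 186, the predator can invade and persist.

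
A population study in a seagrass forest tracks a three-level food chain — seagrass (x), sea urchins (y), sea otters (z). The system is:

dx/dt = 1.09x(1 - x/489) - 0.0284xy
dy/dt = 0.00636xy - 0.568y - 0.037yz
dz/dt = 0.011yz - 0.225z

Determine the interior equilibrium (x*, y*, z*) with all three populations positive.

From dz/dt = 0: 0.011y* = 0.225, so y* = 20.5.
From dx/dt = 0: 1.09(1 - x*/489) = 0.0284·20.5, giving x* = 489·(1 - 0.533) = 228.
From dy/dt = 0: 0.00636·228 - 0.568 = 0.037z*, so z* = 0.885/0.037 = 23.9.

x* ≈ 228, y* ≈ 20.5, z* ≈ 23.9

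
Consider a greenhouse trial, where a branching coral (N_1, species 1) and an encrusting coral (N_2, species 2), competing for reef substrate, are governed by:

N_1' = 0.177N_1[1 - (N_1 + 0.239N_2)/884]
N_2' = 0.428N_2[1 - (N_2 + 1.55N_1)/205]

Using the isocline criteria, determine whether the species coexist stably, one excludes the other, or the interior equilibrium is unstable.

species 1 excludes species 2

Compare the nullcline intercepts: K1/α12 = 884/0.239 = 3700 > K2 = 205; K2/α21 = 205/1.55 = 132 < K1 = 884.
Since the inequalities point opposite ways, species 1 can invade but species 2 cannot.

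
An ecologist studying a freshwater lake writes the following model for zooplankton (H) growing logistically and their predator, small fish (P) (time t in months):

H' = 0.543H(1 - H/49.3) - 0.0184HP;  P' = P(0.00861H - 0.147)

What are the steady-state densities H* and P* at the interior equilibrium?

H* ≈ 17.1, P* ≈ 19.3

From dP/dt = 0 with P > 0: 0.00861H* = 0.147, so H* = 17.1.
Substitute into dH/dt = 0: 0.543(1 - 17.1/49.3) = 0.0184P*.
The bracket is 0.654, giving P* = 0.355/0.0184 = 19.3.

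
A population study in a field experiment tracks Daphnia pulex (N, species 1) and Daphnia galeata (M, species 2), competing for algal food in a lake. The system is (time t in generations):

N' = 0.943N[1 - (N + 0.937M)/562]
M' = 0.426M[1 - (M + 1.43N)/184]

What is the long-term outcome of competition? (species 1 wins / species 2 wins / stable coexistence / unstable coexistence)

species 1 excludes species 2

Compare the nullcline intercepts: K1/α12 = 562/0.937 = 600 > K2 = 184; K2/α21 = 184/1.43 = 129 < K1 = 562.
Since the inequalities point opposite ways, species 1 can invade but species 2 cannot.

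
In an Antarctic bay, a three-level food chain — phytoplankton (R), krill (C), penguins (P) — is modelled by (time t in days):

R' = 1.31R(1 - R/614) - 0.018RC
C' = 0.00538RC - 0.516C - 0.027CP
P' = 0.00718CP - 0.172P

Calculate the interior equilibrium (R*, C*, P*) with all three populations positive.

From dP/dt = 0: 0.00718C* = 0.172, so C* = 24.
From dR/dt = 0: 1.31(1 - R*/614) = 0.018·24, giving R* = 614·(1 - 0.329) = 412.
From dC/dt = 0: 0.00538·412 - 0.516 = 0.027P*, so P* = 1.7/0.027 = 63.

R* ≈ 412, C* ≈ 24, P* ≈ 63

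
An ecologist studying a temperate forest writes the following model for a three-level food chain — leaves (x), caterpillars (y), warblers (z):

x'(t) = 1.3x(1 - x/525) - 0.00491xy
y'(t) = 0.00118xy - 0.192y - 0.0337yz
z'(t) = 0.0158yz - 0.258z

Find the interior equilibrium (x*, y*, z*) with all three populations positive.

From dz/dt = 0: 0.0158y* = 0.258, so y* = 16.3.
From dx/dt = 0: 1.3(1 - x*/525) = 0.00491·16.3, giving x* = 525·(1 - 0.0617) = 493.
From dy/dt = 0: 0.00118·493 - 0.192 = 0.0337z*, so z* = 0.389/0.0337 = 11.6.

x* ≈ 493, y* ≈ 16.3, z* ≈ 11.6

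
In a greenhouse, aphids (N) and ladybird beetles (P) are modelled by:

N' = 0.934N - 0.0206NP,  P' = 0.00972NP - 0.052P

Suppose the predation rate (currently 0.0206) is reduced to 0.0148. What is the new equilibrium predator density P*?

P* ≈ 63.1

At the interior fixed point, setting dN/dt = 0 with N > 0 fixes P* = (prey growth rate)/(NP coefficient) — independent of the other coefficients.
With the change, P* = 0.934/0.0148 = 63.1; it rises from 45.3.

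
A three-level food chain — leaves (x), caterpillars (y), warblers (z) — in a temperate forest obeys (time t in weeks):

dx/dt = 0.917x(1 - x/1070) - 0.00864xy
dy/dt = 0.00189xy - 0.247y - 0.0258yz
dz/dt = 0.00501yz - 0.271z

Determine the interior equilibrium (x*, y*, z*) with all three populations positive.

x* ≈ 525, y* ≈ 54.1, z* ≈ 28.9

From dz/dt = 0: 0.00501y* = 0.271, so y* = 54.1.
From dx/dt = 0: 0.917(1 - x*/1070) = 0.00864·54.1, giving x* = 1070·(1 - 0.51) = 525.
From dy/dt = 0: 0.00189·525 - 0.247 = 0.0258z*, so z* = 0.745/0.0258 = 28.9.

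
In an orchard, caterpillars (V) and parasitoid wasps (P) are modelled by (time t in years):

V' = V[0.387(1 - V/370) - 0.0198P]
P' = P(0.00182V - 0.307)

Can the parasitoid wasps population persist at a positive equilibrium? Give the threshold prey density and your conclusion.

Threshold V = 169; K > 169, so yes, the predator persists.

The predator equation gives dP/dt > 0 only when V > 0.307/0.00182 = 169.
Without the predator, V → K = 370. Since 370 > 169, the predator can invade and persist.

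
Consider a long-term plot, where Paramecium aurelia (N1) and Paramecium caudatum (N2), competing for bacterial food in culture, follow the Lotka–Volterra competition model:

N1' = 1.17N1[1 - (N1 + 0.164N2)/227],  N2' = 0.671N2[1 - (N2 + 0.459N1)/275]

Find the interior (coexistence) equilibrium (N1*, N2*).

Setting both brackets to zero gives the nullclines N1 + 0.164N2 = 227 and 0.459N1 + N2 = 275.
Substituting N2 = 275 - 0.459N1 into the first: N1(1 - 0.164·0.459) = 227 - 0.164·275.
So N1* = 182/0.925 = 197, and then N2* = 275 - 0.459·197 = 185.

N1* ≈ 197, N2* ≈ 185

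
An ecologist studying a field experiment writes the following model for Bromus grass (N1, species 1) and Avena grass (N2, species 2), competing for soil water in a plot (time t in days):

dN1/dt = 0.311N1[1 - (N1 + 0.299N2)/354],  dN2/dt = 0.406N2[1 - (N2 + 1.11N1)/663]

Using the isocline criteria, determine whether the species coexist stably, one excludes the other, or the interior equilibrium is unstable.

stable coexistence

Compare the nullcline intercepts: K1/α12 = 354/0.299 = 1180 > K2 = 663; K2/α21 = 663/1.11 = 597 > K1 = 354.
Since both inequalities hold, each species can invade when rare, so the interior equilibrium is stable.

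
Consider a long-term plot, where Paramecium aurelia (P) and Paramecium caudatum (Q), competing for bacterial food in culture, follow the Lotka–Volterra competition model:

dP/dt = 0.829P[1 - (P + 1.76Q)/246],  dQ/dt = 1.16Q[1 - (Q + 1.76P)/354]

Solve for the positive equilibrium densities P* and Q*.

Setting both brackets to zero gives the nullclines P + 1.76Q = 246 and 1.76P + Q = 354.
Substituting Q = 354 - 1.76P into the first: P(1 - 1.76·1.76) = 246 - 1.76·354.
So P* = -377/-2.1 = 180, and then Q* = 354 - 1.76·180 = 37.6.

P* ≈ 180, Q* ≈ 37.6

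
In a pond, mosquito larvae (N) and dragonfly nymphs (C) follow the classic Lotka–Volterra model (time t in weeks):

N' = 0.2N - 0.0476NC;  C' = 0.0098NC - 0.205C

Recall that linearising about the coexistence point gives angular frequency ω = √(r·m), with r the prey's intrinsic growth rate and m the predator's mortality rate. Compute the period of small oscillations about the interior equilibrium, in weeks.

Here r = 0.2 and m = 0.205, so r·m = 0.041.
ω = √0.041 = 0.202 per week, hence T = 2π/ω ≈ 31 weeks.

T ≈ 31 weeks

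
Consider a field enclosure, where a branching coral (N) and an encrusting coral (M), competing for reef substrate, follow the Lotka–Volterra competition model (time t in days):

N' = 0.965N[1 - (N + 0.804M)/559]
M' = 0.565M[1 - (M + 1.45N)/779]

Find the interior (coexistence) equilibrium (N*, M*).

Setting both brackets to zero gives the nullclines N + 0.804M = 559 and 1.45N + M = 779.
Substituting M = 779 - 1.45N into the first: N(1 - 0.804·1.45) = 559 - 0.804·779.
So N* = -67.3/-0.166 = 406, and then M* = 779 - 1.45·406 = 190.

N* ≈ 406, M* ≈ 190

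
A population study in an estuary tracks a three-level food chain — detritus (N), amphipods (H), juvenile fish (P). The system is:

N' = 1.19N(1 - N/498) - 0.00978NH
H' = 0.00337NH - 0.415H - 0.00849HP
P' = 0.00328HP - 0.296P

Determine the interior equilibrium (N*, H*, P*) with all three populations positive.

From dP/dt = 0: 0.00328H* = 0.296, so H* = 90.2.
From dN/dt = 0: 1.19(1 - N*/498) = 0.00978·90.2, giving N* = 498·(1 - 0.742) = 129.
From dH/dt = 0: 0.00337·129 - 0.415 = 0.00849P*, so P* = 0.0185/0.00849 = 2.18.

N* ≈ 129, H* ≈ 90.2, P* ≈ 2.18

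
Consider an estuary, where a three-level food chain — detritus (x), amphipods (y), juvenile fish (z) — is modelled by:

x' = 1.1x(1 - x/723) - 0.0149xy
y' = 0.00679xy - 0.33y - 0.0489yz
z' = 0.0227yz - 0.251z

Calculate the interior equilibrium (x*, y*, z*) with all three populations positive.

x* ≈ 615, y* ≈ 11.1, z* ≈ 78.6

From dz/dt = 0: 0.0227y* = 0.251, so y* = 11.1.
From dx/dt = 0: 1.1(1 - x*/723) = 0.0149·11.1, giving x* = 723·(1 - 0.15) = 615.
From dy/dt = 0: 0.00679·615 - 0.33 = 0.0489z*, so z* = 3.84/0.0489 = 78.6.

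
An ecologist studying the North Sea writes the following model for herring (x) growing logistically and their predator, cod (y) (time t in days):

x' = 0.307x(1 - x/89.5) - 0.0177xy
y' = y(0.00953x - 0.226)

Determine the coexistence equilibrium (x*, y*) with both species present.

x* ≈ 23.7, y* ≈ 12.7

From dy/dt = 0 with y > 0: 0.00953x* = 0.226, so x* = 23.7.
Substitute into dx/dt = 0: 0.307(1 - 23.7/89.5) = 0.0177y*.
The bracket is 0.735, giving y* = 0.226/0.0177 = 12.7.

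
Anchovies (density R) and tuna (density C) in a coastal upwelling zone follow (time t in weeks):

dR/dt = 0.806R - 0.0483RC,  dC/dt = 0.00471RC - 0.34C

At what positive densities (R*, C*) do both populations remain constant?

R* ≈ 72.2, C* ≈ 16.7

Set dC/dt = 0 with C > 0: 0.00471R - 0.34 = 0, so R* = 0.34/0.00471 = 72.2.
Set dR/dt = 0 with R > 0: 0.806 - 0.0483C = 0, so C* = 0.806/0.0483 = 16.7.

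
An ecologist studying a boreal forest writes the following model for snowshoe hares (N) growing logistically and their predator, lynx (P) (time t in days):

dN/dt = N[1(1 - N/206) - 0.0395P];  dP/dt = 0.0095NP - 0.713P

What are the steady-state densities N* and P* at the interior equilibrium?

N* ≈ 75.1, P* ≈ 16.1

From dP/dt = 0 with P > 0: 0.0095N* = 0.713, so N* = 75.1.
Substitute into dN/dt = 0: 1(1 - 75.1/206) = 0.0395P*.
The bracket is 0.636, giving P* = 0.636/0.0395 = 16.1.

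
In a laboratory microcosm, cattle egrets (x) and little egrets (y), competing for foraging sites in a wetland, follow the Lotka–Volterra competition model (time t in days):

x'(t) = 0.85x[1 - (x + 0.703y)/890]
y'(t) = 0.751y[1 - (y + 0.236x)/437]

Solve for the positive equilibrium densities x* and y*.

Setting both brackets to zero gives the nullclines x + 0.703y = 890 and 0.236x + y = 437.
Substituting y = 437 - 0.236x into the first: x(1 - 0.703·0.236) = 890 - 0.703·437.
So x* = 583/0.834 = 699, and then y* = 437 - 0.236·699 = 272.

x* ≈ 699, y* ≈ 272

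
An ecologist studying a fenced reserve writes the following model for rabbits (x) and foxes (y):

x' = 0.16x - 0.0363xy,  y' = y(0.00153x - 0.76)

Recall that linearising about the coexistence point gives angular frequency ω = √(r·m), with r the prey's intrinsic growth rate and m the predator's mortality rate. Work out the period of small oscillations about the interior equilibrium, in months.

Here r = 0.16 and m = 0.76, so r·m = 0.122.
ω = √0.122 = 0.349 per month, hence T = 2π/ω ≈ 18 months.

T ≈ 18 months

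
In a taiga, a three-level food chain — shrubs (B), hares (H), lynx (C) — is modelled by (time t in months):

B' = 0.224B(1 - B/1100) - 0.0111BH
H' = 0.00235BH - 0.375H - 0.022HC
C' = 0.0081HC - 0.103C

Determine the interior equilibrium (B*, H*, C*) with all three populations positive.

From dC/dt = 0: 0.0081H* = 0.103, so H* = 12.7.
From dB/dt = 0: 0.224(1 - B*/1100) = 0.0111·12.7, giving B* = 1100·(1 - 0.63) = 407.
From dH/dt = 0: 0.00235·407 - 0.375 = 0.022C*, so C* = 0.581/0.022 = 26.4.

B* ≈ 407, H* ≈ 12.7, C* ≈ 26.4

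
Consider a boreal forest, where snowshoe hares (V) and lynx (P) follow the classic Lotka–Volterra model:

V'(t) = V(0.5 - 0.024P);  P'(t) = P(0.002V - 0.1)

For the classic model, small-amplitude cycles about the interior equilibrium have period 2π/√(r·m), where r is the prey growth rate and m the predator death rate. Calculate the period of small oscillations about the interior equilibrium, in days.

Here r = 0.5 and m = 0.1, so r·m = 0.05.
ω = √0.05 = 0.224 per day, hence T = 2π/ω ≈ 28.1 days.

T ≈ 28.1 days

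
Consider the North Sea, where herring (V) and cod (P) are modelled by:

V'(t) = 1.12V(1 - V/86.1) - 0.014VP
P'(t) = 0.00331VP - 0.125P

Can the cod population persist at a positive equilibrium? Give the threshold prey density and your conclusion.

The predator equation gives dP/dt > 0 only when V > 0.125/0.00331 = 37.8.
Without the predator, V → K = 86.1. Since 86.1 > 37.8, the predator can invade and persist.

Threshold V = 37.8; K > 37.8, so yes, the predator persists.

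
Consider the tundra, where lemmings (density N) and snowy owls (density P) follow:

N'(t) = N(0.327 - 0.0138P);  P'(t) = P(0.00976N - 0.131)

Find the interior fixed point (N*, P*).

N* ≈ 13.4, P* ≈ 23.7

Set dP/dt = 0 with P > 0: 0.00976N - 0.131 = 0, so N* = 0.131/0.00976 = 13.4.
Set dN/dt = 0 with N > 0: 0.327 - 0.0138P = 0, so P* = 0.327/0.0138 = 23.7.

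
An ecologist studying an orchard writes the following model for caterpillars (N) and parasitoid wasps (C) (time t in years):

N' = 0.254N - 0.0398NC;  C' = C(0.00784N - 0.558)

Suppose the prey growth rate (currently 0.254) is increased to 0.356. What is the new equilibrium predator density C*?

At the interior fixed point, setting dN/dt = 0 with N > 0 fixes C* = (prey growth rate)/(NC coefficient) — independent of the other coefficients.
With the change, C* = 0.356/0.0398 = 8.94; it rises from 6.38.

C* ≈ 8.94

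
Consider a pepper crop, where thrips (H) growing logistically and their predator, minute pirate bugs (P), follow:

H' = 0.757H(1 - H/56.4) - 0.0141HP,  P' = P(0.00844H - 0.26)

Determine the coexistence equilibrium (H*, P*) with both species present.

H* ≈ 30.8, P* ≈ 24.4

From dP/dt = 0 with P > 0: 0.00844H* = 0.26, so H* = 30.8.
Substitute into dH/dt = 0: 0.757(1 - 30.8/56.4) = 0.0141P*.
The bracket is 0.454, giving P* = 0.344/0.0141 = 24.4.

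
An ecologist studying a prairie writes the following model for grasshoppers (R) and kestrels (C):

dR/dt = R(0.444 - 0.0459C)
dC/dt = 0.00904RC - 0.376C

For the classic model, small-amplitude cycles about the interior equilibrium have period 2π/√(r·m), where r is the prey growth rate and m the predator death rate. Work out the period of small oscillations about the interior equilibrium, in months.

Here r = 0.444 and m = 0.376, so r·m = 0.167.
ω = √0.167 = 0.409 per month, hence T = 2π/ω ≈ 15.4 months.

T ≈ 15.4 months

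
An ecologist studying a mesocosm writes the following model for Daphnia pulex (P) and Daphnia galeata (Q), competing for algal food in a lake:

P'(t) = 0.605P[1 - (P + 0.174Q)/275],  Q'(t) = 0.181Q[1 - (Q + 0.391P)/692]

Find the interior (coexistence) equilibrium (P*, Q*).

P* ≈ 166, Q* ≈ 627

Setting both brackets to zero gives the nullclines P + 0.174Q = 275 and 0.391P + Q = 692.
Substituting Q = 692 - 0.391P into the first: P(1 - 0.174·0.391) = 275 - 0.174·692.
So P* = 155/0.932 = 166, and then Q* = 692 - 0.391·166 = 627.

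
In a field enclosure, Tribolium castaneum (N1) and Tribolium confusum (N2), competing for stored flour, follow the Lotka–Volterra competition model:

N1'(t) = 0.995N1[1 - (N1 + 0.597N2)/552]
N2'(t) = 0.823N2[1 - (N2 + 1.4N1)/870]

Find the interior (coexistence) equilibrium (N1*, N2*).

Setting both brackets to zero gives the nullclines N1 + 0.597N2 = 552 and 1.4N1 + N2 = 870.
Substituting N2 = 870 - 1.4N1 into the first: N1(1 - 0.597·1.4) = 552 - 0.597·870.
So N1* = 32.6/0.164 = 199, and then N2* = 870 - 1.4·199 = 592.

N1* ≈ 199, N2* ≈ 592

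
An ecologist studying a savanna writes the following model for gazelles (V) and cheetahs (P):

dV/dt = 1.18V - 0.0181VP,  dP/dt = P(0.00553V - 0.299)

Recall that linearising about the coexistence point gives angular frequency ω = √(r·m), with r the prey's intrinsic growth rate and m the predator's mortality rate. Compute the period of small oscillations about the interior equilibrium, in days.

T ≈ 10.6 days

Here r = 1.18 and m = 0.299, so r·m = 0.353.
ω = √0.353 = 0.594 per day, hence T = 2π/ω ≈ 10.6 days.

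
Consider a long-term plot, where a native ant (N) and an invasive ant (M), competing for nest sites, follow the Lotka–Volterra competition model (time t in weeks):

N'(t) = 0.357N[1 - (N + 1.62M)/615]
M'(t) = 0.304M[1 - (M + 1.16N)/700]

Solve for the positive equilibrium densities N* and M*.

Setting both brackets to zero gives the nullclines N + 1.62M = 615 and 1.16N + M = 700.
Substituting M = 700 - 1.16N into the first: N(1 - 1.62·1.16) = 615 - 1.62·700.
So N* = -519/-0.879 = 590, and then M* = 700 - 1.16·590 = 15.2.

N* ≈ 590, M* ≈ 15.2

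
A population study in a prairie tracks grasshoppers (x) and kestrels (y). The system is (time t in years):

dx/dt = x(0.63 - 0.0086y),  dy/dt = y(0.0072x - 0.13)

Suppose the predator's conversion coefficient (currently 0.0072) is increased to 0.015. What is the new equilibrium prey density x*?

At the interior fixed point, setting dy/dt = 0 with y > 0 fixes x* = (predator death rate)/(xy coefficient) — independent of the other coefficients.
With the change, x* = 0.13/0.015 = 8.67; it falls from 18.1.

x* ≈ 8.67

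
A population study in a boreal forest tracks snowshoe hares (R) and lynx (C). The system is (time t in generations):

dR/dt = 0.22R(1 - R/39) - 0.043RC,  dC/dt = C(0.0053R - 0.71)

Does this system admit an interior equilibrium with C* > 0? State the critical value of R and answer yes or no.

Threshold R = 134; K < 134, so no, the predator goes extinct.

The predator equation gives dC/dt > 0 only when R > 0.71/0.0053 = 134.
Without the predator, R → K = 39. Since 39 < 134, the predator cannot invade.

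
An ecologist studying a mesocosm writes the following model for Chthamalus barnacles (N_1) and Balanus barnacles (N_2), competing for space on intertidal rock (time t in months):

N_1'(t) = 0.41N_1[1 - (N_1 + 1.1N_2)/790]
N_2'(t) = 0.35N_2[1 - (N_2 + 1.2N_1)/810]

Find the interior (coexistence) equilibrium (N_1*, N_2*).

Setting both brackets to zero gives the nullclines N_1 + 1.1N_2 = 790 and 1.2N_1 + N_2 = 810.
Substituting N_2 = 810 - 1.2N_1 into the first: N_1(1 - 1.1·1.2) = 790 - 1.1·810.
So N_1* = -101/-0.32 = 316, and then N_2* = 810 - 1.2·316 = 431.

N_1* ≈ 316, N_2* ≈ 431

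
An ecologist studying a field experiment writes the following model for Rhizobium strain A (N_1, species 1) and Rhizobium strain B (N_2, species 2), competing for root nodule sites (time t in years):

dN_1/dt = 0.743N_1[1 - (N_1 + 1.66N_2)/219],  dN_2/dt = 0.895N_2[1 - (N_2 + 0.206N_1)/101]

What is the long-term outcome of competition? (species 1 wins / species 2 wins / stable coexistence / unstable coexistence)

stable coexistence

Compare the nullcline intercepts: K1/α12 = 219/1.66 = 132 > K2 = 101; K2/α21 = 101/0.206 = 490 > K1 = 219.
Since both inequalities hold, each species can invade when rare, so the interior equilibrium is stable.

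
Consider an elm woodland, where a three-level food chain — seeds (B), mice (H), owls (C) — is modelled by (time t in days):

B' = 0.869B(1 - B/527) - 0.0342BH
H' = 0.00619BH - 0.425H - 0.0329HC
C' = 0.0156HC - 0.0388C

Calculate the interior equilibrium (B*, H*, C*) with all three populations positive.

From dC/dt = 0: 0.0156H* = 0.0388, so H* = 2.49.
From dB/dt = 0: 0.869(1 - B*/527) = 0.0342·2.49, giving B* = 527·(1 - 0.0979) = 475.
From dH/dt = 0: 0.00619·475 - 0.425 = 0.0329C*, so C* = 2.52/0.0329 = 76.5.

B* ≈ 475, H* ≈ 2.49, C* ≈ 76.5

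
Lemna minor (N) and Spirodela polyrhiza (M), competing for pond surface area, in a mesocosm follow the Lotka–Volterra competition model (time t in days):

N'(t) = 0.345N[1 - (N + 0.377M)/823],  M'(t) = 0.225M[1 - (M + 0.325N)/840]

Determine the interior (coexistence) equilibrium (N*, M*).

Setting both brackets to zero gives the nullclines N + 0.377M = 823 and 0.325N + M = 840.
Substituting M = 840 - 0.325N into the first: N(1 - 0.377·0.325) = 823 - 0.377·840.
So N* = 506/0.877 = 577, and then M* = 840 - 0.325·577 = 652.

N* ≈ 577, M* ≈ 652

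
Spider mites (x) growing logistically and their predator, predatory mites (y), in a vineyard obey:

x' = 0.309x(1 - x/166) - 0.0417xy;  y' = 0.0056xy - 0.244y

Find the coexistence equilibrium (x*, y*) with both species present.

From dy/dt = 0 with y > 0: 0.0056x* = 0.244, so x* = 43.6.
Substitute into dx/dt = 0: 0.309(1 - 43.6/166) = 0.0417y*.
The bracket is 0.738, giving y* = 0.228/0.0417 = 5.47.

x* ≈ 43.6, y* ≈ 5.47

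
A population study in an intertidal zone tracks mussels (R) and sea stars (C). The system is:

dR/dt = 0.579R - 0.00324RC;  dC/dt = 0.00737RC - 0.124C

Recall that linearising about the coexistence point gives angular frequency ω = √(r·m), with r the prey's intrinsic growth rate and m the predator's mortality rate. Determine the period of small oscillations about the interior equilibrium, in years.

T ≈ 23.4 years

Here r = 0.579 and m = 0.124, so r·m = 0.0718.
ω = √0.0718 = 0.268 per year, hence T = 2π/ω ≈ 23.4 years.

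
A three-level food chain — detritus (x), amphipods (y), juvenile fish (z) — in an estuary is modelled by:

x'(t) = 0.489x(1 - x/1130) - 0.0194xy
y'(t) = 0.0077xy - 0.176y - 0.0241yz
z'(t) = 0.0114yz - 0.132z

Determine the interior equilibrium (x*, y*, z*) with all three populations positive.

From dz/dt = 0: 0.0114y* = 0.132, so y* = 11.6.
From dx/dt = 0: 0.489(1 - x*/1130) = 0.0194·11.6, giving x* = 1130·(1 - 0.459) = 611.
From dy/dt = 0: 0.0077·611 - 0.176 = 0.0241z*, so z* = 4.53/0.0241 = 188.

x* ≈ 611, y* ≈ 11.6, z* ≈ 188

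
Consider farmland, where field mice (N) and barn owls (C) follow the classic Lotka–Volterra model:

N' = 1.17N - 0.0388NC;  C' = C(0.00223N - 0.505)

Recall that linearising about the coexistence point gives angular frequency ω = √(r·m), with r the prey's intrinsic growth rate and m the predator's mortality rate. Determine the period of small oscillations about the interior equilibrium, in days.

T ≈ 8.17 days

Here r = 1.17 and m = 0.505, so r·m = 0.591.
ω = √0.591 = 0.769 per day, hence T = 2π/ω ≈ 8.17 days.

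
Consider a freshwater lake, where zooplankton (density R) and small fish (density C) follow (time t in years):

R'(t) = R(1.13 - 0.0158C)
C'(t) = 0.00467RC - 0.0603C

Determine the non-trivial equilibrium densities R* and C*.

Set dC/dt = 0 with C > 0: 0.00467R - 0.0603 = 0, so R* = 0.0603/0.00467 = 12.9.
Set dR/dt = 0 with R > 0: 1.13 - 0.0158C = 0, so C* = 1.13/0.0158 = 71.5.

R* ≈ 12.9, C* ≈ 71.5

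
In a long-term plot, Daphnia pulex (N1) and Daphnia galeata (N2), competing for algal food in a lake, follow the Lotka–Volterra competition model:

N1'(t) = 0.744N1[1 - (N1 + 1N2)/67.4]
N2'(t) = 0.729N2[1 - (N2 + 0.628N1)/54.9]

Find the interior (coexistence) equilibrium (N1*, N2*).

N1* ≈ 33.6, N2* ≈ 33.8

Setting both brackets to zero gives the nullclines N1 + 1N2 = 67.4 and 0.628N1 + N2 = 54.9.
Substituting N2 = 54.9 - 0.628N1 into the first: N1(1 - 1·0.628) = 67.4 - 1·54.9.
So N1* = 12.5/0.372 = 33.6, and then N2* = 54.9 - 0.628·33.6 = 33.8.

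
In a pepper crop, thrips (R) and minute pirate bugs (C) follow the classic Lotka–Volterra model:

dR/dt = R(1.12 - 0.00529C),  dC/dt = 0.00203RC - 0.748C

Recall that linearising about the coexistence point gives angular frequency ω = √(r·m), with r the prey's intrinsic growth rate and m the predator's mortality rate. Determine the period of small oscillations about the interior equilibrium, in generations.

T ≈ 6.86 generations

Here r = 1.12 and m = 0.748, so r·m = 0.838.
ω = √0.838 = 0.915 per generation, hence T = 2π/ω ≈ 6.86 generations.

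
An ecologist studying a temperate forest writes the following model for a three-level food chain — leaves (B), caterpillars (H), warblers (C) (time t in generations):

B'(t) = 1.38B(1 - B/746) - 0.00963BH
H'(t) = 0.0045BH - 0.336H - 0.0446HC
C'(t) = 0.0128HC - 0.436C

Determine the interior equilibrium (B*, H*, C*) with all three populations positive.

From dC/dt = 0: 0.0128H* = 0.436, so H* = 34.1.
From dB/dt = 0: 1.38(1 - B*/746) = 0.00963·34.1, giving B* = 746·(1 - 0.238) = 569.
From dH/dt = 0: 0.0045·569 - 0.336 = 0.0446C*, so C* = 2.22/0.0446 = 49.8.

B* ≈ 569, H* ≈ 34.1, C* ≈ 49.8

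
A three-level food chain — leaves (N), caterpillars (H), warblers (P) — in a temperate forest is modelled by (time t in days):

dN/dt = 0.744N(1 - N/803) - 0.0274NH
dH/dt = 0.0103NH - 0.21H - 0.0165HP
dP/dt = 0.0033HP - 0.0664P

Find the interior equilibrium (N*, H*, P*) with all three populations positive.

N* ≈ 208, H* ≈ 20.1, P* ≈ 117

From dP/dt = 0: 0.0033H* = 0.0664, so H* = 20.1.
From dN/dt = 0: 0.744(1 - N*/803) = 0.0274·20.1, giving N* = 803·(1 - 0.741) = 208.
From dH/dt = 0: 0.0103·208 - 0.21 = 0.0165P*, so P* = 1.93/0.0165 = 117.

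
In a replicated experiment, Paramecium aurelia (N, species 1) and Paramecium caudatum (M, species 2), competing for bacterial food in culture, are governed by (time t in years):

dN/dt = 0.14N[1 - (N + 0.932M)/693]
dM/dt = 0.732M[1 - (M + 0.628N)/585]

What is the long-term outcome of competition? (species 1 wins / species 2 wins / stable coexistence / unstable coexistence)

stable coexistence

Compare the nullcline intercepts: K1/α12 = 693/0.932 = 744 > K2 = 585; K2/α21 = 585/0.628 = 932 > K1 = 693.
Since both inequalities hold, each species can invade when rare, so the interior equilibrium is stable.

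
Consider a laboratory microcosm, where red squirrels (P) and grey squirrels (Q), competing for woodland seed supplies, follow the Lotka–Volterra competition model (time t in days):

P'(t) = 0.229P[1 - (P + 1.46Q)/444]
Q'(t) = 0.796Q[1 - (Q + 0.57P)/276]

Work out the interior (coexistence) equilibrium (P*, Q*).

P* ≈ 245, Q* ≈ 137

Setting both brackets to zero gives the nullclines P + 1.46Q = 444 and 0.57P + Q = 276.
Substituting Q = 276 - 0.57P into the first: P(1 - 1.46·0.57) = 444 - 1.46·276.
So P* = 41/0.168 = 245, and then Q* = 276 - 0.57·245 = 137.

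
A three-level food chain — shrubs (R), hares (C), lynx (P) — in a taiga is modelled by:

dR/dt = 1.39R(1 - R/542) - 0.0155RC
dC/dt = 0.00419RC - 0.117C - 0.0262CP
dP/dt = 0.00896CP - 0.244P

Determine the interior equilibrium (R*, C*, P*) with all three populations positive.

From dP/dt = 0: 0.00896C* = 0.244, so C* = 27.2.
From dR/dt = 0: 1.39(1 - R*/542) = 0.0155·27.2, giving R* = 542·(1 - 0.304) = 377.
From dC/dt = 0: 0.00419·377 - 0.117 = 0.0262P*, so P* = 1.46/0.0262 = 55.9.

R* ≈ 377, C* ≈ 27.2, P* ≈ 55.9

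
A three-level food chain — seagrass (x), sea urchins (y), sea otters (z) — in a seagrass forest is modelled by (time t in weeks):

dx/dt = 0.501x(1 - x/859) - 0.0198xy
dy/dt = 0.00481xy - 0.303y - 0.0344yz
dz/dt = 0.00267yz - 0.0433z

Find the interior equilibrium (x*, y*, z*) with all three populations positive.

From dz/dt = 0: 0.00267y* = 0.0433, so y* = 16.2.
From dx/dt = 0: 0.501(1 - x*/859) = 0.0198·16.2, giving x* = 859·(1 - 0.641) = 308.
From dy/dt = 0: 0.00481·308 - 0.303 = 0.0344z*, so z* = 1.18/0.0344 = 34.3.

x* ≈ 308, y* ≈ 16.2, z* ≈ 34.3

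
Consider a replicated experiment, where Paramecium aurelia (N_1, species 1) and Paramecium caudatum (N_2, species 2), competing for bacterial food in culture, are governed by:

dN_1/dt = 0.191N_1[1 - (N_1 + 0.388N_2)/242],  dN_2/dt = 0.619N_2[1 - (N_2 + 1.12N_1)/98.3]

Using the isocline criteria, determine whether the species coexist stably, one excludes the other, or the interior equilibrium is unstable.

Compare the nullcline intercepts: K1/α12 = 242/0.388 = 624 > K2 = 98.3; K2/α21 = 98.3/1.12 = 87.8 < K1 = 242.
Since the inequalities point opposite ways, species 1 can invade but species 2 cannot.

species 1 excludes species 2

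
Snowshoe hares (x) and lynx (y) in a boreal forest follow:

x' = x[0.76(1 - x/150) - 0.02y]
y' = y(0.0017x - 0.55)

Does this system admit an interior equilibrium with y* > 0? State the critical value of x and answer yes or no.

Threshold x = 324; K < 324, so no, the predator goes extinct.

The predator equation gives dy/dt > 0 only when x > 0.55/0.0017 = 324.
Without the predator, x → K = 150. Since 150 < 324, the predator cannot invade.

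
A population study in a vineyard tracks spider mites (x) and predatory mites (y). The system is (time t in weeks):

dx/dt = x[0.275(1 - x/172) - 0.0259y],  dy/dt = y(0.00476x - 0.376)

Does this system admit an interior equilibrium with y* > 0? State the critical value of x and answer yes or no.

Threshold x = 79; K > 79, so yes, the predator persists.

The predator equation gives dy/dt > 0 only when x > 0.376/0.00476 = 79.
Without the predator, x → K = 172. Since 172 > 79, the predator can invade and persist.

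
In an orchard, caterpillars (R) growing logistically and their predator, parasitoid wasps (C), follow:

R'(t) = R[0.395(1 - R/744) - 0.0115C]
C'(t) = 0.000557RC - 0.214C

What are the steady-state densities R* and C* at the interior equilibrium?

R* ≈ 384, C* ≈ 16.6

From dC/dt = 0 with C > 0: 0.000557R* = 0.214, so R* = 384.
Substitute into dR/dt = 0: 0.395(1 - 384/744) = 0.0115C*.
The bracket is 0.484, giving C* = 0.191/0.0115 = 16.6.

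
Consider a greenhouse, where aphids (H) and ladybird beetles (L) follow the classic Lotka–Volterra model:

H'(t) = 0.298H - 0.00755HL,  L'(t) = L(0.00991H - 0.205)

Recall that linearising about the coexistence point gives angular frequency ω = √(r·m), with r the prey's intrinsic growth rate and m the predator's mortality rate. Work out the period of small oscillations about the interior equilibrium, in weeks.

T ≈ 25.4 weeks

Here r = 0.298 and m = 0.205, so r·m = 0.0611.
ω = √0.0611 = 0.247 per week, hence T = 2π/ω ≈ 25.4 weeks.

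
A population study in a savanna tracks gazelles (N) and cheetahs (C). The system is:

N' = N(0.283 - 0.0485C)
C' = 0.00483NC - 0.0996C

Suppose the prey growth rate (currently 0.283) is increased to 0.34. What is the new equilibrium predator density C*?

At the interior fixed point, setting dN/dt = 0 with N > 0 fixes C* = (prey growth rate)/(NC coefficient) — independent of the other coefficients.
With the change, C* = 0.34/0.0485 = 7.01; it rises from 5.84.

C* ≈ 7.01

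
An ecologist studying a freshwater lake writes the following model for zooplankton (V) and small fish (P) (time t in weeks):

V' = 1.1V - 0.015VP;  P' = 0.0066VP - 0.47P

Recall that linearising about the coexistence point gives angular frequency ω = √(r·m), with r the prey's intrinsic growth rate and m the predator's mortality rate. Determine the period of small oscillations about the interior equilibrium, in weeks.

T ≈ 8.74 weeks

Here r = 1.1 and m = 0.47, so r·m = 0.517.
ω = √0.517 = 0.719 per week, hence T = 2π/ω ≈ 8.74 weeks.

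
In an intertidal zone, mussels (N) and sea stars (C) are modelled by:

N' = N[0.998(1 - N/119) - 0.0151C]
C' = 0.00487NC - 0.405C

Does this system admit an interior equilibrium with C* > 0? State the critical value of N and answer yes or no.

The predator equation gives dC/dt > 0 only when N > 0.405/0.00487 = 83.2.
Without the predator, N → K = 119. Since 119 > 83.2, the predator can invade and persist.

Threshold N = 83.2; K > 83.2, so yes, the predator persists.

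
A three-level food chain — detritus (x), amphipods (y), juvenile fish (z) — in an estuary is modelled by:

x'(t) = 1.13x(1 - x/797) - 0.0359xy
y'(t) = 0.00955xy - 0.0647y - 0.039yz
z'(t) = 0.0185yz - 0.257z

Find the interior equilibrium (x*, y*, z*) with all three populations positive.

From dz/dt = 0: 0.0185y* = 0.257, so y* = 13.9.
From dx/dt = 0: 1.13(1 - x*/797) = 0.0359·13.9, giving x* = 797·(1 - 0.441) = 445.
From dy/dt = 0: 0.00955·445 - 0.0647 = 0.039z*, so z* = 4.19/0.039 = 107.

x* ≈ 445, y* ≈ 13.9, z* ≈ 107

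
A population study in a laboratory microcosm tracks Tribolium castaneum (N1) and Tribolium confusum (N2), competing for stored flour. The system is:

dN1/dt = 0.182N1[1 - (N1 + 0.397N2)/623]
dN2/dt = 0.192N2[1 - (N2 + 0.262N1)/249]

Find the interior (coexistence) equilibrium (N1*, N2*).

Setting both brackets to zero gives the nullclines N1 + 0.397N2 = 623 and 0.262N1 + N2 = 249.
Substituting N2 = 249 - 0.262N1 into the first: N1(1 - 0.397·0.262) = 623 - 0.397·249.
So N1* = 524/0.896 = 585, and then N2* = 249 - 0.262·585 = 95.7.

N1* ≈ 585, N2* ≈ 95.7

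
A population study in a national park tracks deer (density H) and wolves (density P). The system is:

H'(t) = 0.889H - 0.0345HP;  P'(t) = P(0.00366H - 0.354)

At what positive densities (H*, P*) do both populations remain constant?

H* ≈ 96.7, P* ≈ 25.8

Set dP/dt = 0 with P > 0: 0.00366H - 0.354 = 0, so H* = 0.354/0.00366 = 96.7.
Set dH/dt = 0 with H > 0: 0.889 - 0.0345P = 0, so P* = 0.889/0.0345 = 25.8.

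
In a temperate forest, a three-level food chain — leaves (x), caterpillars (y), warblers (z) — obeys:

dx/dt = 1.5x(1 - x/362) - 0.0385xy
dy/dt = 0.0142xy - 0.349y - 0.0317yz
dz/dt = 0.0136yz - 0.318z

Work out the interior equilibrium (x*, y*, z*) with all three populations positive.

x* ≈ 145, y* ≈ 23.4, z* ≈ 53.8

From dz/dt = 0: 0.0136y* = 0.318, so y* = 23.4.
From dx/dt = 0: 1.5(1 - x*/362) = 0.0385·23.4, giving x* = 362·(1 - 0.6) = 145.
From dy/dt = 0: 0.0142·145 - 0.349 = 0.0317z*, so z* = 1.71/0.0317 = 53.8.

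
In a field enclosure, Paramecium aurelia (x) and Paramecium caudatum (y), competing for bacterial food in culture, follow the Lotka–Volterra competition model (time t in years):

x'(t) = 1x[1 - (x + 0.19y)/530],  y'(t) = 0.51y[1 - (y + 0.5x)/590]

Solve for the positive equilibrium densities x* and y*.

x* ≈ 462, y* ≈ 359

Setting both brackets to zero gives the nullclines x + 0.19y = 530 and 0.5x + y = 590.
Substituting y = 590 - 0.5x into the first: x(1 - 0.19·0.5) = 530 - 0.19·590.
So x* = 418/0.905 = 462, and then y* = 590 - 0.5·462 = 359.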